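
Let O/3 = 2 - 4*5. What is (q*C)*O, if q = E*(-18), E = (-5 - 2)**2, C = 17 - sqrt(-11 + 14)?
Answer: 809676 - 47628*sqrt(3) ≈ 7.2718e+5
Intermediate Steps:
C = 17 - sqrt(3) ≈ 15.268
E = 49 (E = (-7)**2 = 49)
O = -54 (O = 3*(2 - 4*5) = 3*(2 - 20) = 3*(-18) = -54)
q = -882 (q = 49*(-18) = -882)
(q*C)*O = -882*(17 - sqrt(3))*(-54) = (-14994 + 882*sqrt(3))*(-54) = 809676 - 47628*sqrt(3)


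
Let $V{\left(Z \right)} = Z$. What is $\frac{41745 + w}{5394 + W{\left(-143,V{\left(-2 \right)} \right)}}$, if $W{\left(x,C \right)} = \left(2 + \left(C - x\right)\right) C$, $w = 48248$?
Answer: $\frac{89993}{5108} \approx 17.618$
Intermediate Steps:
$W{\left(x,C \right)} = C \left(2 + C - x\right)$ ($W{\left(x,C \right)} = \left(2 + C - x\right) C = C \left(2 + C - x\right)$)
$\frac{41745 + w}{5394 + W{\left(-143,V{\left(-2 \right)} \right)}} = \frac{41745 + 48248}{5394 - 2 \left(2 - 2 - -143\right)} = \frac{89993}{5394 - 2 \left(2 - 2 + 143\right)} = \frac{89993}{5394 - 286} = \frac{89993}{5108}$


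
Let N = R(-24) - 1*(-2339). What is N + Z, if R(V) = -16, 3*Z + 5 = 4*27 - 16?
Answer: 2352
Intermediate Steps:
Z = 29 (Z = -5/3 + (4*27 - 16)/3 = -5/3 + (108 - 16)/3 = -5/3 + (⅓)*92 = -5/3 + 92/3 = 29)
N = 2323 (N = -16 - 1*(-2339) = -16 + 2339 = 2323)
N + Z = 2323 + 29 = 2352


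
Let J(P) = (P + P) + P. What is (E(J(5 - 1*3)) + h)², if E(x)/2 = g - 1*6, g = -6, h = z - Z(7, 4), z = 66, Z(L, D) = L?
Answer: 1225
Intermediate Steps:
J(P) = 3*P (J(P) = 2*P + P = 3*P)
h = 59 (h = 66 - 1*7 = 66 - 7 = 59)
E(x) = -24 (E(x) = 2*(-6 - 1*6) = 2*(-6 - 6) = 2*(-12) = -24)
(E(J(5 - 1*3)) + h)² = (-24 + 59)² = 35² = 1225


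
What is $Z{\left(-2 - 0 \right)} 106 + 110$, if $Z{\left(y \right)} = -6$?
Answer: $-526$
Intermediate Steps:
$Z{\left(-2 - 0 \right)} 106 + 110 = \left(-6\right) 106 + 110 = -636 + 110 = -526$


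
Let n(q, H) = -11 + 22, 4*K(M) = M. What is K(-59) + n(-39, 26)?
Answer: -15/4 ≈ -3.7500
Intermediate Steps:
K(M) = M/4
n(q, H) = 11
K(-59) + n(-39, 26) = (¼)*(-59) + 11 = -59/4 + 11 = -15/4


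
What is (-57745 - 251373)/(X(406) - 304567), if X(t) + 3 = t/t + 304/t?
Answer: 62750954/61827355 ≈ 1.0149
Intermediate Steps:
X(t) = -2 + 304/t (X(t) = -3 + (t/t + 304/t) = -3 + (1 + 304/t) = -2 + 304/t)
(-57745 - 251373)/(X(406) - 304567) = (-57745 - 251373)/((-2 + 304/406) - 304567) = -309118/((-2 + 304*(1/406)) - 304567) = -309118/((-2 + 152/203) - 304567) = -309118/(-254/203 - 304567) = -309118/(-61827355/203) = -309118*(-203/61827355) = 62750954/61827355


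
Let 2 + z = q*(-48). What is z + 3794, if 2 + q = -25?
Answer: 5088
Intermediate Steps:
q = -27 (q = -2 - 25 = -27)
z = 1294 (z = -2 - 27*(-48) = -2 + 1296 = 1294)
z + 3794 = 1294 + 3794 = 5088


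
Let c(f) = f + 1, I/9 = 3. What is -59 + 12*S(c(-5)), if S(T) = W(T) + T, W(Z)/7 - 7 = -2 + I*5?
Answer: 11653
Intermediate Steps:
I = 27 (I = 9*3 = 27)
W(Z) = 980 (W(Z) = 49 + 7*(-2 + 27*5) = 49 + 7*(-2 + 135) = 49 + 7*133 = 49 + 931 = 980)
c(f) = 1 + f
S(T) = 980 + T
-59 + 12*S(c(-5)) = -59 + 12*(980 + (1 - 5)) = -59 + 12*(980 - 4) = -59 + 12*976 = -59 + 11712 = 11653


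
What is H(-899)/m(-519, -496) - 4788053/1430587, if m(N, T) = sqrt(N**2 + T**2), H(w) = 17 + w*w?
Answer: -4788053/1430587 + 808218*sqrt(515377)/515377 ≈ 1122.5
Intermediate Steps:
H(w) = 17 + w**2
H(-899)/m(-519, -496) - 4788053/1430587 = (17 + (-899)**2)/(sqrt((-519)**2 + (-496)**2)) - 4788053/1430587 = (17 + 808201)/(sqrt(269361 + 246016)) - 4788053*1/1430587 = 808218/(sqrt(515377)) - 4788053/1430587 = 808218*(sqrt(515377)/515377) - 4788053/1430587 = 808218*sqrt(515377)/515377 - 4788053/1430587 = -4788053/1430587 + 808218*sqrt(515377)/515377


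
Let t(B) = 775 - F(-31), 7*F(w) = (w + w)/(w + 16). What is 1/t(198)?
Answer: 105/81313 ≈ 0.0012913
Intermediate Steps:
F(w) = 2*w/(7*(16 + w)) (F(w) = ((w + w)/(w + 16))/7 = ((2*w)/(16 + w))/7 = (2*w/(16 + w))/7 = 2*w/(7*(16 + w)))
t(B) = 81313/105 (t(B) = 775 - 2*(-31)/(7*(16 - 31)) = 775 - 2*(-31)/(7*(-15)) = 775 - 2*(-31)*(-1)/(7*15) = 775 - 1*62/105 = 775 - 62/105 = 81313/105)
1/t(198) = 1/(81313/105) = 105/81313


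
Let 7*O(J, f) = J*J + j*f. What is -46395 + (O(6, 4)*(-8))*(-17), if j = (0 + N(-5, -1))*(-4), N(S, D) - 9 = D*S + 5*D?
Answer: -339453/7 ≈ -48493.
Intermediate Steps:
N(S, D) = 9 + 5*D + D*S (N(S, D) = 9 + (D*S + 5*D) = 9 + (5*D + D*S) = 9 + 5*D + D*S)
j = -36 (j = (0 + (9 + 5*(-1) - 1*(-5)))*(-4) = (0 + (9 - 5 + 5))*(-4) = (0 + 9)*(-4) = 9*(-4) = -36)
O(J, f) = -36*f/7 + J²/7 (O(J, f) = (J*J - 36*f)/7 = (J² - 36*f)/7 = -36*f/7 + J²/7)
-46395 + (O(6, 4)*(-8))*(-17) = -46395 + ((-36/7*4 + (⅐)*6²)*(-8))*(-17) = -46395 + ((-144/7 + (⅐)*36)*(-8))*(-17) = -46395 + ((-144/7 + 36/7)*(-8))*(-17) = -46395 - 108/7*(-8)*(-17) = -46395 + (864/7)*(-17) = -46395 - 14688/7 = -339453/7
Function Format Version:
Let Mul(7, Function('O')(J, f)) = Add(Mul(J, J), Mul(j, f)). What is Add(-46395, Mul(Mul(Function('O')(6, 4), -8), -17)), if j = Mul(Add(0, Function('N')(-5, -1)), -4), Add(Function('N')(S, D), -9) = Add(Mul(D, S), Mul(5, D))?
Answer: Rational(-339453, 7) ≈ -48493.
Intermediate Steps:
Function('N')(S, D) = Add(9, Mul(5, D), Mul(D, S)) (Function('N')(S, D) = Add(9, Add(Mul(D, S), Mul(5, D))) = Add(9, Add(Mul(5, D), Mul(D, S))) = Add(9, Mul(5, D), Mul(D, S)))
j = -36 (j = Mul(Add(0, Add(9, Mul(5, -1), Mul(-1, -5))), -4) = Mul(Add(0, Add(9, -5, 5)), -4) = Mul(Add(0, 9), -4) = Mul(9, -4) = -36)
Function('O')(J, f) = Add(Mul(Rational(-36, 7), f), Mul(Rational(1, 7), Pow(J, 2))) (Function('O')(J, f) = Mul(Rational(1, 7), Add(Mul(J, J), Mul(-36, f))) = Mul(Rational(1, 7), Add(Pow(J, 2), Mul(-36, f))) = Add(Mul(Rational(-36, 7), f), Mul(Rational(1, 7), Pow(J, 2))))
Add(-46395, Mul(Mul(Function('O')(6, 4), -8), -17)) = Add(-46395, Mul(Mul(Add(Mul(Rational(-36, 7), 4), Mul(Rational(1, 7), Pow(6, 2))), -8), -17)) = Add(-46395, Mul(Mul(Add(Rational(-144, 7), Mul(Rational(1, 7), 36)), -8), -17)) = Add(-46395, Mul(Mul(Add(Rational(-144, 7), Rational(36, 7)), -8), -17)) = Add(-46395, Mul(Mul(Rational(-108, 7), -8), -17)) = Add(-46395, Mul(Rational(864, 7), -17)) = Add(-46395, Rational(-14688, 7)) = Rational(-339453, 7)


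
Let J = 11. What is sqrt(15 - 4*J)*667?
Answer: 667*I*sqrt(29) ≈ 3591.9*I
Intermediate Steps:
sqrt(15 - 4*J)*667 = sqrt(15 - 4*11)*667 = sqrt(15 - 44)*667 = sqrt(-29)*667 = (I*sqrt(29))*667 = 667*I*sqrt(29)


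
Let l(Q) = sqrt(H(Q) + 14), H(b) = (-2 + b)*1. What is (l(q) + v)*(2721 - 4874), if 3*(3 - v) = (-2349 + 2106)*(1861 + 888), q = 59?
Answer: -479412816 - 2153*sqrt(71) ≈ -4.7943e+8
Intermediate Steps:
H(b) = -2 + b
l(Q) = sqrt(12 + Q) (l(Q) = sqrt((-2 + Q) + 14) = sqrt(12 + Q))
v = 222672 (v = 3 - (-2349 + 2106)*(1861 + 888)/3 = 3 - (-81)*2749 = 3 - 1/3*(-668007) = 3 + 222669 = 222672)
(l(q) + v)*(2721 - 4874) = (sqrt(12 + 59) + 222672)*(2721 - 4874) = (sqrt(71) + 222672)*(-2153) = (222672 + sqrt(71))*(-2153) = -479412816 - 2153*sqrt(71)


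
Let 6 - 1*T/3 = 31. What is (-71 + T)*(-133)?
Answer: 19418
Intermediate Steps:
T = -75 (T = 18 - 3*31 = 18 - 93 = -75)
(-71 + T)*(-133) = (-71 - 75)*(-133) = -146*(-133) = 19418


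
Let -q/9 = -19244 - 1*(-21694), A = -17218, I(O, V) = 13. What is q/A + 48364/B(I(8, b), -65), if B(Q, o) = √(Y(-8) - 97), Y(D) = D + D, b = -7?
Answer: 11025/8609 - 428*I*√113 ≈ 1.2806 - 4549.7*I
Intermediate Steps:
Y(D) = 2*D
B(Q, o) = I*√113 (B(Q, o) = √(2*(-8) - 97) = √(-16 - 97) = √(-113) = I*√113)
q = -22050 (q = -9*(-19244 - 1*(-21694)) = -9*(-19244 + 21694) = -9*2450 = -22050)
q/A + 48364/B(I(8, b), -65) = -22050/(-17218) + 48364/((I*√113)) = -22050*(-1/17218) + 48364*(-I*√113/113) = 11025/8609 - 428*I*√113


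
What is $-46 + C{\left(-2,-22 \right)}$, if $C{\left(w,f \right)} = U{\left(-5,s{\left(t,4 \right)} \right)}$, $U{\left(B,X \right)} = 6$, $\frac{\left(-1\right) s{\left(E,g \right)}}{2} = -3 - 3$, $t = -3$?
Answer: $-40$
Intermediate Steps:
$s{\left(E,g \right)} = 12$ ($s{\left(E,g \right)} = - 2 \left(-3 - 3\right) = \left(-2\right) \left(-6\right) = 12$)
$C{\left(w,f \right)} = 6$
$-46 + C{\left(-2,-22 \right)} = -46 + 6 = -40$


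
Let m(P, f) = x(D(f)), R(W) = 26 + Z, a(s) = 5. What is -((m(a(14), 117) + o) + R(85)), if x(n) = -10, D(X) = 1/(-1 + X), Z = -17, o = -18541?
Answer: 18542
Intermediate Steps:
R(W) = 9 (R(W) = 26 - 17 = 9)
m(P, f) = -10
-((m(a(14), 117) + o) + R(85)) = -((-10 - 18541) + 9) = -(-18551 + 9) = -1*(-18542) = 18542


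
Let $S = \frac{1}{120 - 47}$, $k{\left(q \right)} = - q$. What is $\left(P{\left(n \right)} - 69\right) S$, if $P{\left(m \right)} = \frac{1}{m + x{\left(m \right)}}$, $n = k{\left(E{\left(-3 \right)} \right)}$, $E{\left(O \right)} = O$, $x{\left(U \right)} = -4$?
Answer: $- \frac{70}{73} \approx -0.9589$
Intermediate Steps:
$n = 3$ ($n = \left(-1\right) \left(-3\right) = 3$)
$S = \frac{1}{73} \approx 0.013699$
$P{\left(m \right)} = \frac{1}{-4 + m}$ ($P{\left(m \right)} = \frac{1}{m - 4} = \frac{1}{-4 + m}$)
$\left(P{\left(n \right)} - 69\right) S = \left(\frac{1}{-4 + 3} - 69\right) \frac{1}{73} = \left(\frac{1}{-1} - 69\right) \frac{1}{73} = \left(-1 - 69\right) \frac{1}{73} = \left(-70\right) \frac{1}{73} = - \frac{70}{73}$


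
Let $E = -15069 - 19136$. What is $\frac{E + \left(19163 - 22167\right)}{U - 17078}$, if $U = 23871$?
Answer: $- \frac{37209}{6793} \approx -5.4775$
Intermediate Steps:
$E = -34205$ ($E = -15069 - 19136 = -34205$)
$\frac{E + \left(19163 - 22167\right)}{U - 17078} = \frac{-34205 + \left(19163 - 22167\right)}{23871 - 17078} = \frac{-34205 - 3004}{6793} = \left(-37209\right) \frac{1}{6793} = - \frac{37209}{6793}$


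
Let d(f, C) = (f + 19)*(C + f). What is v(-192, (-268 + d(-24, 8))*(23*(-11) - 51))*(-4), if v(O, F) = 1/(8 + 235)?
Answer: -4/243 ≈ -0.016461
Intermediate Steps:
d(f, C) = (19 + f)*(C + f)
v(O, F) = 1/243
v(-192, (-268 + d(-24, 8))*(23*(-11) - 51))*(-4) = (1/243)*(-4) = -4/243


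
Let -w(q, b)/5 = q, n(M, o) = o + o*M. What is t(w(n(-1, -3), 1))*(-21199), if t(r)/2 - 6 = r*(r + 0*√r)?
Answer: -254388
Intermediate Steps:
n(M, o) = o + M*o
w(q, b) = -5*q
t(r) = 12 + 2*r² (t(r) = 12 + 2*(r*(r + 0*√r)) = 12 + 2*(r*(r + 0)) = 12 + 2*(r*r) = 12 + 2*r²)
t(w(n(-1, -3), 1))*(-21199) = (12 + 2*(-(-15)*(1 - 1))²)*(-21199) = (12 + 2*(-(-15)*0)²)*(-21199) = (12 + 2*(-5*0)²)*(-21199) = (12 + 2*0²)*(-21199) = (12 + 2*0)*(-21199) = (12 + 0)*(-21199) = 12*(-21199) = -254388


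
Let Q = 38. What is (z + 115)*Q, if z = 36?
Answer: 5738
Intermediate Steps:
(z + 115)*Q = (36 + 115)*38 = 151*38 = 5738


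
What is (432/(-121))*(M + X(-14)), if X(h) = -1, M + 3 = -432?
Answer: 188352/121 ≈ 1556.6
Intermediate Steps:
M = -435 (M = -3 - 432 = -435)
(432/(-121))*(M + X(-14)) = (432/(-121))*(-435 - 1) = (432*(-1/121))*(-436) = -432/121*(-436) = 188352/121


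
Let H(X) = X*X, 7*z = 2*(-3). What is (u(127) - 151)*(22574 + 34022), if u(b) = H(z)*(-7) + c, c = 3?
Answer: -60670912/7 ≈ -8.6673e+6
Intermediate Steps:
z = -6/7 (z = (2*(-3))/7 = (1/7)*(-6) = -6/7 ≈ -0.85714)
H(X) = X**2
u(b) = -15/7 (u(b) = (-6/7)**2*(-7) + 3 = (36/49)*(-7) + 3 = -36/7 + 3 = -15/7)
(u(127) - 151)*(22574 + 34022) = (-15/7 - 151)*(22574 + 34022) = -1072/7*56596 = -60670912/7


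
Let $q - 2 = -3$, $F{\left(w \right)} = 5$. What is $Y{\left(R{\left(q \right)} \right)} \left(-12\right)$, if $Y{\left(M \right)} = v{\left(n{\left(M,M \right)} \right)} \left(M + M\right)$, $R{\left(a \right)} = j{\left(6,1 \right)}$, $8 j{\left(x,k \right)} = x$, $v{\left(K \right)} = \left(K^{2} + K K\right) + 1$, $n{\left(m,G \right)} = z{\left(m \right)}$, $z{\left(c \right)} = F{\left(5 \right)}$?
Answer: $-918$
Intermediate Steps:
$z{\left(c \right)} = 5$
$n{\left(m,G \right)} = 5$
$v{\left(K \right)} = 1 + 2 K^{2}$ ($v{\left(K \right)} = \left(K^{2} + K^{2}\right) + 1 = 2 K^{2} + 1 = 1 + 2 K^{2}$)
$q = -1$ ($q = 2 - 3 = -1$)
$j{\left(x,k \right)} = \frac{x}{8}$
$R{\left(a \right)} = \frac{3}{4}$ ($R{\left(a \right)} = \frac{1}{8} \cdot 6 = \frac{3}{4}$)
$Y{\left(M \right)} = 102 M$ ($Y{\left(M \right)} = \left(1 + 2 \cdot 5^{2}\right) \left(M + M\right) = \left(1 + 2 \cdot 25\right) 2 M = \left(1 + 50\right) 2 M = 51 \cdot 2 M = 102 M$)
$Y{\left(R{\left(q \right)} \right)} \left(-12\right) = 102 \cdot \frac{3}{4} \left(-12\right) = \frac{153}{2} \left(-12\right) = -918$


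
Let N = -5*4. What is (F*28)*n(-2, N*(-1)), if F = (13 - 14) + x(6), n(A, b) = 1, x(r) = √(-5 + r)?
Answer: 0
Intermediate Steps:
N = -20
F = 0 (F = (13 - 14) + √(-5 + 6) = -1 + √1 = -1 + 1 = 0)
(F*28)*n(-2, N*(-1)) = (0*28)*1 = 0*1 = 0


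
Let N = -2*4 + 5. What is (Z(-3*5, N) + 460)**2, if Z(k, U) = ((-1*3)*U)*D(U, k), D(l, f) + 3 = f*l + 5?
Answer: 779689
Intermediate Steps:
D(l, f) = 2 + f*l (D(l, f) = -3 + (f*l + 5) = -3 + (5 + f*l) = 2 + f*l)
N = -3 (N = -8 + 5 = -3)
Z(k, U) = -3*U*(2 + U*k) (Z(k, U) = ((-1*3)*U)*(2 + k*U) = (-3*U)*(2 + U*k) = -3*U*(2 + U*k))
(Z(-3*5, N) + 460)**2 = (-3*(-3)*(2 - (-9)*5) + 460)**2 = (-3*(-3)*(2 - 3*(-15)) + 460)**2 = (-3*(-3)*(2 + 45) + 460)**2 = (-3*(-3)*47 + 460)**2 = (423 + 460)**2 = 883**2 = 779689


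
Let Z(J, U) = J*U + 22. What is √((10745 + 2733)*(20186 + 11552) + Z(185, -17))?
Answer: √427761641 ≈ 20682.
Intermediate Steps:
Z(J, U) = 22 + J*U
√((10745 + 2733)*(20186 + 11552) + Z(185, -17)) = √((10745 + 2733)*(20186 + 11552) + (22 + 185*(-17))) = √(13478*31738 + (22 - 3145)) = √(427764764 - 3123) = √427761641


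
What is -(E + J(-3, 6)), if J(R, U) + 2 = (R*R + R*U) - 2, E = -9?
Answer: 22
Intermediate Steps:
J(R, U) = -4 + R² + R*U (J(R, U) = -2 + ((R*R + R*U) - 2) = -2 + ((R² + R*U) - 2) = -2 + (-2 + R² + R*U) = -4 + R² + R*U)
-(E + J(-3, 6)) = -(-9 + (-4 + (-3)² - 3*6)) = -(-9 + (-4 + 9 - 18)) = -(-9 - 13) = -1*(-22) = 22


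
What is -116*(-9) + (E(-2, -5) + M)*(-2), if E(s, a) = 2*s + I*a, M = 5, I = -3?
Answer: 1012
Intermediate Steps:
E(s, a) = -3*a + 2*s (E(s, a) = 2*s - 3*a = -3*a + 2*s)
-116*(-9) + (E(-2, -5) + M)*(-2) = -116*(-9) + ((-3*(-5) + 2*(-2)) + 5)*(-2) = 1044 + ((15 - 4) + 5)*(-2) = 1044 + (11 + 5)*(-2) = 1044 + 16*(-2) = 1044 - 32 = 1012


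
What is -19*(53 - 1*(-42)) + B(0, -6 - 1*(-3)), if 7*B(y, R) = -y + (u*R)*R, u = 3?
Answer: -12608/7 ≈ -1801.1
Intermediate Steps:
B(y, R) = -y/7 + 3*R²/7 (B(y, R) = (-y + (3*R)*R)/7 = (-y + 3*R²)/7 = -y/7 + 3*R²/7)
-19*(53 - 1*(-42)) + B(0, -6 - 1*(-3)) = -19*(53 - 1*(-42)) + (-⅐*0 + 3*(-6 - 1*(-3))²/7) = -19*(53 + 42) + (0 + 3*(-6 + 3)²/7) = -19*95 + (0 + (3/7)*(-3)²) = -1805 + (0 + (3/7)*9) = -1805 + (0 + 27/7) = -1805 + 27/7 = -12608/7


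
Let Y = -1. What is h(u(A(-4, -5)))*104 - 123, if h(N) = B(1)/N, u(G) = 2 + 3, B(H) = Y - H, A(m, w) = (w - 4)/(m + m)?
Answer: -823/5 ≈ -164.60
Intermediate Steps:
A(m, w) = (-4 + w)/(2*m) (A(m, w) = (-4 + w)/((2*m)) = (-4 + w)*(1/(2*m)) = (-4 + w)/(2*m))
B(H) = -1 - H
u(G) = 5
h(N) = -2/N (h(N) = (-1 - 1*1)/N = (-1 - 1)/N = -2/N)
h(u(A(-4, -5)))*104 - 123 = -2/5*104 - 123 = -208/5 - 123 = -823/5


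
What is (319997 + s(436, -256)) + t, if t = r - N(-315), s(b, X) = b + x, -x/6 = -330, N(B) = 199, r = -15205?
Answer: 307009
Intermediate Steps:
x = 1980 (x = -6*(-330) = 1980)
s(b, X) = 1980 + b (s(b, X) = b + 1980 = 1980 + b)
t = -15404 (t = -15205 - 1*199 = -15205 - 199 = -15404)
(319997 + s(436, -256)) + t = (319997 + (1980 + 436)) - 15404 = (319997 + 2416) - 15404 = 322413 - 15404 = 307009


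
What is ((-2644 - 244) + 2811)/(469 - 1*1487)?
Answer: 77/1018 ≈ 0.075639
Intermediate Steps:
((-2644 - 244) + 2811)/(469 - 1*1487) = (-2888 + 2811)/(469 - 1487) = -77/(-1018) = -77*(-1/1018) = 77/1018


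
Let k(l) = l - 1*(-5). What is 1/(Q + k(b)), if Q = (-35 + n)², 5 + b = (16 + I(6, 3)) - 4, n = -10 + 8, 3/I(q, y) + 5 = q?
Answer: 1/1384 ≈ 0.00072254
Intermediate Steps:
I(q, y) = 3/(-5 + q)
n = -2
b = 10 (b = -5 + ((16 + 3/(-5 + 6)) - 4) = -5 + ((16 + 3/1) - 4) = -5 + ((16 + 3*1) - 4) = -5 + ((16 + 3) - 4) = -5 + (19 - 4) = -5 + 15 = 10)
k(l) = 5 + l (k(l) = l + 5 = 5 + l)
Q = 1369 (Q = (-35 - 2)² = (-37)² = 1369)
1/(Q + k(b)) = 1/(1369 + (5 + 10)) = 1/(1369 + 15) = 1/1384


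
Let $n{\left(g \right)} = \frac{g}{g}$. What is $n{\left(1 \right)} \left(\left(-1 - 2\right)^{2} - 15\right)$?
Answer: $-6$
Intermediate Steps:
$n{\left(g \right)} = 1$
$n{\left(1 \right)} \left(\left(-1 - 2\right)^{2} - 15\right) = 1 \left(\left(-1 - 2\right)^{2} - 15\right) = 1 \left(\left(-3\right)^{2} - 15\right) = 1 \left(9 - 15\right) = 1 \left(-6\right) = -6$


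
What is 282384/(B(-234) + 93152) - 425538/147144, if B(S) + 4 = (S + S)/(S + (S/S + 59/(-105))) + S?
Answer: 2055745647759/13970538497956 ≈ 0.14715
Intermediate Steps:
B(S) = -4 + S + 2*S/(46/105 + S) (B(S) = -4 + ((S + S)/(S + (S/S + 59/(-105))) + S) = -4 + ((2*S)/(S + (1 + 59*(-1/105))) + S) = -4 + ((2*S)/(S + (1 - 59/105)) + S) = -4 + ((2*S)/(S + 46/105) + S) = -4 + ((2*S)/(46/105 + S) + S) = -4 + (2*S/(46/105 + S) + S) = -4 + (S + 2*S/(46/105 + S)) = -4 + S + 2*S/(46/105 + S))
282384/(B(-234) + 93152) - 425538/147144 = 282384/((-184 - 164*(-234) + 105*(-234)²)/(46 + 105*(-234)) + 93152) - 425538/147144 = 282384/((-184 + 38376 + 105*54756)/(46 - 24570) + 93152) - 425538*1/147144 = 282384/((-184 + 38376 + 5749380)/(-24524) + 93152) - 70923/24524 = 282384/(-1/24524*5787572 + 93152) - 70923/24524 = 282384/(-1446893/6131 + 93152) - 70923/24524 = 282384/(569668019/6131) - 70923/24524 = 282384*(6131/569668019) - 70923/24524 = 1731296304/569668019 - 70923/24524 = 2055745647759/13970538497956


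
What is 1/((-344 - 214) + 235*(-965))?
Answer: -1/227333 ≈ -4.3988e-6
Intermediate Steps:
1/((-344 - 214) + 235*(-965)) = 1/(-558 - 226775) = 1/(-227333) = -1/227333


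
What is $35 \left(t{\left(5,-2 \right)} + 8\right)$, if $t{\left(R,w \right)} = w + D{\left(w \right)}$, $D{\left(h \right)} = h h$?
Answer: $350$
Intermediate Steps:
$D{\left(h \right)} = h^{2}$
$t{\left(R,w \right)} = w + w^{2}$
$35 \left(t{\left(5,-2 \right)} + 8\right) = 35 \left(- 2 \left(1 - 2\right) + 8\right) = 35 \left(\left(-2\right) \left(-1\right) + 8\right) = 35 \left(2 + 8\right) = 35 \cdot 10 = 350$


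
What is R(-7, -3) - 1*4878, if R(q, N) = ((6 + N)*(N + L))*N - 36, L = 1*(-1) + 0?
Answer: -4878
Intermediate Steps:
L = -1 (L = -1 + 0 = -1)
R(q, N) = -36 + N*(-1 + N)*(6 + N) (R(q, N) = ((6 + N)*(N - 1))*N - 36 = ((6 + N)*(-1 + N))*N - 36 = ((-1 + N)*(6 + N))*N - 36 = N*(-1 + N)*(6 + N) - 36 = -36 + N*(-1 + N)*(6 + N))
R(-7, -3) - 1*4878 = (-36 + (-3)³ - 6*(-3) + 5*(-3)²) - 1*4878 = (-36 - 27 + 18 + 5*9) - 4878 = (-36 - 27 + 18 + 45) - 4878 = 0 - 4878 = -4878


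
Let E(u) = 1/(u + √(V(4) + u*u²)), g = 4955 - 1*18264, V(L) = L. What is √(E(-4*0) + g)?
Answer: I*√53234/2 ≈ 115.36*I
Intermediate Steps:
g = -13309 (g = 4955 - 18264 = -13309)
E(u) = 1/(u + √(4 + u³)) (E(u) = 1/(u + √(4 + u*u²)) = 1/(u + √(4 + u³)))
√(E(-4*0) + g) = √(1/(-4*0 + √(4 + (-4*0)³)) - 13309) = √(1/(0 + √(4 + 0³)) - 13309) = √(1/(0 + √(4 + 0)) - 13309) = √(1/(0 + √4) - 13309) = √(1/(0 + 2) - 13309) = √(1/2 - 13309) = √(½ - 13309) = √(-26617/2) = I*√53234/2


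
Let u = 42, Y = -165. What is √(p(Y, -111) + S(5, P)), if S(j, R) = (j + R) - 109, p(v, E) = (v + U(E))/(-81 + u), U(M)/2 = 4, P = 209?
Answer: 2*√41457/39 ≈ 10.442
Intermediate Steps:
U(M) = 8 (U(M) = 2*4 = 8)
p(v, E) = -8/39 - v/39 (p(v, E) = (v + 8)/(-81 + 42) = (8 + v)/(-39) = (8 + v)*(-1/39) = -8/39 - v/39)
S(j, R) = -109 + R + j (S(j, R) = (R + j) - 109 = -109 + R + j)
√(p(Y, -111) + S(5, P)) = √((-8/39 - 1/39*(-165)) + (-109 + 209 + 5)) = √((-8/39 + 55/13) + 105) = √(157/39 + 105) = √(4252/39) = 2*√41457/39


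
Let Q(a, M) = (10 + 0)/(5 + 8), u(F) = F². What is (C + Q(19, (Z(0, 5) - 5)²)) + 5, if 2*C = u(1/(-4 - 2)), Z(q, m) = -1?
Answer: 5413/936 ≈ 5.7831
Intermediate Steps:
C = 1/72 (C = (1/(-4 - 2))²/2 = (1/(-6))²/2 = (-⅙)²/2 = (½)*(1/36) = 1/72 ≈ 0.013889)
Q(a, M) = 10/13
(C + Q(19, (Z(0, 5) - 5)²)) + 5 = (1/72 + 10/13) + 5 = 733/936 + 5 = 5413/936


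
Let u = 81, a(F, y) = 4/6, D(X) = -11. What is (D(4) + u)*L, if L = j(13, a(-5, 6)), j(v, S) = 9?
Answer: 630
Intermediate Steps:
a(F, y) = ⅔ (a(F, y) = 4*(⅙) = ⅔)
L = 9
(D(4) + u)*L = (-11 + 81)*9 = 70*9 = 630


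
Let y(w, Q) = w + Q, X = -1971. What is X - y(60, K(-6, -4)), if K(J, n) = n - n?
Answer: -2031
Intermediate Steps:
K(J, n) = 0
y(w, Q) = Q + w
X - y(60, K(-6, -4)) = -1971 - (0 + 60) = -1971 - 1*60 = -1971 - 60 = -2031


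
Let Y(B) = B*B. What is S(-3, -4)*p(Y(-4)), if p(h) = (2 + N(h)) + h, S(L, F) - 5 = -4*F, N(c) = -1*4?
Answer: 294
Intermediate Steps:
N(c) = -4
S(L, F) = 5 - 4*F
Y(B) = B²
p(h) = -2 + h (p(h) = (2 - 4) + h = -2 + h)
S(-3, -4)*p(Y(-4)) = (5 - 4*(-4))*(-2 + (-4)²) = (5 + 16)*(-2 + 16) = 21*14 = 294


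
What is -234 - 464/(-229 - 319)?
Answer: -31942/137 ≈ -233.15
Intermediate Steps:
-234 - 464/(-229 - 319) = -234 - 464/(-548) = -234 - 464*(-1/548) = -234 + 116/137 = -31942/137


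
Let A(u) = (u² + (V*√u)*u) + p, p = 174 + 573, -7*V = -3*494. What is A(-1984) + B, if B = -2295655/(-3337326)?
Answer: 13139064769633/3337326 - 23522304*I*√31/7 ≈ 3.937e+6 - 1.871e+7*I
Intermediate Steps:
V = 1482/7 (V = -(-3)*494/7 = -⅐*(-1482) = 1482/7 ≈ 211.71)
p = 747
A(u) = 747 + u² + 1482*u^(3/2)/7 (A(u) = (u² + (1482*√u/7)*u) + 747 = (u² + 1482*u^(3/2)/7) + 747 = 747 + u² + 1482*u^(3/2)/7)
B = 2295655/3337326 (B = -2295655*(-1/3337326) = 2295655/3337326 ≈ 0.68787)
A(-1984) + B = (747 + (-1984)² + 1482*(-1984)^(3/2)/7) + 2295655/3337326 = (747 + 3936256 + 1482*(-15872*I*√31)/7) + 2295655/3337326 = (747 + 3936256 - 23522304*I*√31/7) + 2295655/3337326 = (3937003 - 23522304*I*√31/7) + 2295655/3337326 = 13139064769633/3337326 - 23522304*I*√31/7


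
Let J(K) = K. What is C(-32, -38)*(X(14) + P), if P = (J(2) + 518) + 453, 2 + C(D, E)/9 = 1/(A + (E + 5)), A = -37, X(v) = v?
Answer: -178929/10 ≈ -17893.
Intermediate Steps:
C(D, E) = -18 + 9/(-32 + E) (C(D, E) = -18 + 9/(-37 + (E + 5)) = -18 + 9/(-37 + (5 + E)) = -18 + 9/(-32 + E))
P = 973 (P = (2 + 518) + 453 = 520 + 453 = 973)
C(-32, -38)*(X(14) + P) = (9*(65 - 2*(-38))/(-32 - 38))*(14 + 973) = (9*(65 + 76)/(-70))*987 = (9*(-1/70)*141)*987 = -1269/70*987 = -178929/10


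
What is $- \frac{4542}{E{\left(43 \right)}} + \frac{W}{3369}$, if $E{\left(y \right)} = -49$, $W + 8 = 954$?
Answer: $\frac{15348352}{165081} \approx 92.975$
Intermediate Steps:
$W = 946$ ($W = -8 + 954 = 946$)
$- \frac{4542}{E{\left(43 \right)}} + \frac{W}{3369} = - \frac{4542}{-49} + \frac{946}{3369} = \left(-4542\right) \left(- \frac{1}{49}\right) + 946 \cdot \frac{1}{3369} = \frac{4542}{49} + \frac{946}{3369} = \frac{15348352}{165081}$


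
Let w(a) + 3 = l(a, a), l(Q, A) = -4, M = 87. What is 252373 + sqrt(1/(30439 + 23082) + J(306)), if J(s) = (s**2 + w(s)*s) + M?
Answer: 252373 + sqrt(262333540197742)/53521 ≈ 2.5268e+5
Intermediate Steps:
w(a) = -7 (w(a) = -3 - 4 = -7)
J(s) = 87 + s**2 - 7*s (J(s) = (s**2 - 7*s) + 87 = 87 + s**2 - 7*s)
252373 + sqrt(1/(30439 + 23082) + J(306)) = 252373 + sqrt(1/(30439 + 23082) + (87 + 306**2 - 7*306)) = 252373 + sqrt(1/53521 + (87 + 93636 - 2142)) = 252373 + sqrt(1/53521 + 91581) = 252373 + sqrt(4901506702/53521) = 252373 + sqrt(262333540197742)/53521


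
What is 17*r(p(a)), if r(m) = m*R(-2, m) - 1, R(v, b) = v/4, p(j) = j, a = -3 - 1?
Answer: 17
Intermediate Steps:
a = -4
R(v, b) = v/4 (R(v, b) = v*(1/4) = v/4)
r(m) = -1 - m/2 (r(m) = m*((1/4)*(-2)) - 1 = m*(-1/2) - 1 = -m/2 - 1 = -1 - m/2)
17*r(p(a)) = 17*(-1 - 1/2*(-4)) = 17*(-1 + 2) = 17*1 = 17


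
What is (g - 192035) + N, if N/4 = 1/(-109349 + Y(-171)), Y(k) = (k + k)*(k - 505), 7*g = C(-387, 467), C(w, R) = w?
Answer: -163833996748/852901 ≈ -1.9209e+5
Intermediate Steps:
g = -387/7 (g = (1/7)*(-387) = -387/7 ≈ -55.286)
Y(k) = 2*k*(-505 + k) (Y(k) = (2*k)*(-505 + k) = 2*k*(-505 + k))
N = 4/121843 (N = 4/(-109349 + 2*(-171)*(-505 - 171)) = 4/(-109349 + 2*(-171)*(-676)) = 4/(-109349 + 231192) = 4/121843 ≈ 3.2829e-5)
(g - 192035) + N = (-387/7 - 192035) + 4/121843 = -1344632/7 + 4/121843 = -163833996748/852901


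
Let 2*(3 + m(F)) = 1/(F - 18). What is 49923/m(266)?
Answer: -24761808/1487 ≈ -16652.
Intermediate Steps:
m(F) = -3 + 1/(2*(-18 + F)) (m(F) = -3 + 1/(2*(F - 18)) = -3 + 1/(2*(-18 + F)))
49923/m(266) = 49923/(((109 - 6*266)/(2*(-18 + 266)))) = 49923/(((½)*(109 - 1596)/248)) = 49923/(((½)*(1/248)*(-1487))) = 49923/(-1487/496) = 49923*(-496/1487) = -24761808/1487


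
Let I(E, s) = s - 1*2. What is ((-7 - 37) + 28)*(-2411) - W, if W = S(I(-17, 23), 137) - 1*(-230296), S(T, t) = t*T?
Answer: -194597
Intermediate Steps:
I(E, s) = -2 + s (I(E, s) = s - 2 = -2 + s)
S(T, t) = T*t
W = 233173 (W = (-2 + 23)*137 - 1*(-230296) = 21*137 + 230296 = 2877 + 230296 = 233173)
((-7 - 37) + 28)*(-2411) - W = ((-7 - 37) + 28)*(-2411) - 1*233173 = (-44 + 28)*(-2411) - 233173 = -16*(-2411) - 233173 = 38576 - 233173 = -194597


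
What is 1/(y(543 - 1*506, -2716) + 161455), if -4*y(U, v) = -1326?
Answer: 2/323573 ≈ 6.1810e-6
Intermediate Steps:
y(U, v) = 663/2 (y(U, v) = -¼*(-1326) = 663/2)
1/(y(543 - 1*506, -2716) + 161455) = 1/(663/2 + 161455) = 1/(323573/2) = 2/323573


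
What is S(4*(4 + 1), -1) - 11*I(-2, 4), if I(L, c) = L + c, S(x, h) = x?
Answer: -2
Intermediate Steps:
S(4*(4 + 1), -1) - 11*I(-2, 4) = 4*(4 + 1) - 11*(-2 + 4) = 4*5 - 11*2 = 20 - 22 = -2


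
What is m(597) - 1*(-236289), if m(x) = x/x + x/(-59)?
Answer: 13940513/59 ≈ 2.3628e+5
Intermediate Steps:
m(x) = 1 - x/59 (m(x) = 1 + x*(-1/59) = 1 - x/59)
m(597) - 1*(-236289) = (1 - 1/59*597) - 1*(-236289) = (1 - 597/59) + 236289 = -538/59 + 236289 = 13940513/59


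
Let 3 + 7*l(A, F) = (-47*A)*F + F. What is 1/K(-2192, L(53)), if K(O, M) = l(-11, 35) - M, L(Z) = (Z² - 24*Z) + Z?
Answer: 7/6997 ≈ 0.0010004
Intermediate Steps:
L(Z) = Z² - 23*Z
l(A, F) = -3/7 + F/7 - 47*A*F/7 (l(A, F) = -3/7 + ((-47*A)*F + F)/7 = -3/7 + (-47*A*F + F)/7 = -3/7 + (F - 47*A*F)/7 = -3/7 + (F/7 - 47*A*F/7) = -3/7 + F/7 - 47*A*F/7)
K(O, M) = 18127/7 - M (K(O, M) = (-3/7 + (⅐)*35 - 47/7*(-11)*35) - M = (-3/7 + 5 + 2585) - M = 18127/7 - M)
1/K(-2192, L(53)) = 1/(18127/7 - 53*(-23 + 53)) = 1/(18127/7 - 53*30) = 1/(18127/7 - 1*1590) = 1/(18127/7 - 1590) = 1/(6997/7) = 7/6997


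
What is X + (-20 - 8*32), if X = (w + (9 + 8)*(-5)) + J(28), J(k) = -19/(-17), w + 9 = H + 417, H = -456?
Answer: -6934/17 ≈ -407.88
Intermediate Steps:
w = -48 (w = -9 + (-456 + 417) = -9 - 39 = -48)
J(k) = 19/17 (J(k) = -19*(-1/17) = 19/17)
X = -2242/17 (X = (-48 + (9 + 8)*(-5)) + 19/17 = (-48 + 17*(-5)) + 19/17 = (-48 - 85) + 19/17 = -133 + 19/17 = -2242/17 ≈ -131.88)
X + (-20 - 8*32) = -2242/17 + (-20 - 8*32) = -2242/17 + (-20 - 256) = -2242/17 - 276 = -6934/17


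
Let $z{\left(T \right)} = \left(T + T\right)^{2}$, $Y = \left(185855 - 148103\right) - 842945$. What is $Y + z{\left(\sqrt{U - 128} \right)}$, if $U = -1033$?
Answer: $-809837$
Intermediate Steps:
$Y = -805193$ ($Y = 37752 - 842945 = -805193$)
$z{\left(T \right)} = 4 T^{2}$ ($z{\left(T \right)} = \left(2 T\right)^{2} = 4 T^{2}$)
$Y + z{\left(\sqrt{U - 128} \right)} = -805193 + 4 \left(\sqrt{-1033 - 128}\right)^{2} = -805193 + 4 \left(\sqrt{-1161}\right)^{2} = -805193 + 4 \left(3 i \sqrt{129}\right)^{2} = -805193 + 4 \left(-1161\right) = -805193 - 4644 = -809837$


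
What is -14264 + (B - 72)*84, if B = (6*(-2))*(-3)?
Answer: -17288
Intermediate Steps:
B = 36 (B = -12*(-3) = 36)
-14264 + (B - 72)*84 = -14264 + (36 - 72)*84 = -14264 - 36*84 = -14264 - 3024 = -17288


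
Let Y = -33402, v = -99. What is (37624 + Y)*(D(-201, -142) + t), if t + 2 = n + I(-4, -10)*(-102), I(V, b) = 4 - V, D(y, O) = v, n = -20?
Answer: -3956014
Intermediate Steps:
D(y, O) = -99
t = -838 (t = -2 + (-20 + (4 - 1*(-4))*(-102)) = -2 + (-20 + (4 + 4)*(-102)) = -2 + (-20 + 8*(-102)) = -2 + (-20 - 816) = -2 - 836 = -838)
(37624 + Y)*(D(-201, -142) + t) = (37624 - 33402)*(-99 - 838) = 4222*(-937) = -3956014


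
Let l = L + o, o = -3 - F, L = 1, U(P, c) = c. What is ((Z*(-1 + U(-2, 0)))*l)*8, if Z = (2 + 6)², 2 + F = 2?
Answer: 1024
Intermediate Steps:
F = 0 (F = -2 + 2 = 0)
Z = 64 (Z = 8² = 64)
o = -3 (o = -3 - 1*0 = -3 + 0 = -3)
l = -2 (l = 1 - 3 = -2)
((Z*(-1 + U(-2, 0)))*l)*8 = ((64*(-1 + 0))*(-2))*8 = ((64*(-1))*(-2))*8 = -64*(-2)*8 = 128*8 = 1024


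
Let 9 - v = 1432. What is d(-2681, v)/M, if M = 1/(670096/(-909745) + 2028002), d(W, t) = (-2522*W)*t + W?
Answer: -17751490154203819180398/909745 ≈ -1.9513e+16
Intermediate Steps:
v = -1423 (v = 9 - 1*1432 = 9 - 1432 = -1423)
d(W, t) = W - 2522*W*t (d(W, t) = -2522*W*t + W = W - 2522*W*t)
M = 909745/1844964009394 (M = 1/(670096*(-1/909745) + 2028002) = 1/(-670096/909745 + 2028002) = 1/(1844964009394/909745) = 909745/1844964009394 ≈ 4.9310e-7)
d(-2681, v)/M = (-2681*(1 - 2522*(-1423)))/(909745/1844964009394) = -2681*(1 + 3588806)*(1844964009394/909745) = -2681*3588807*(1844964009394/909745) = -9621591567*1844964009394/909745 = -17751490154203819180398/909745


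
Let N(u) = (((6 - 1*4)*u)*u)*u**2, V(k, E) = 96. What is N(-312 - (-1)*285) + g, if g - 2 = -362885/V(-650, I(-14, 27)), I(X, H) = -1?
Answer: 101673979/96 ≈ 1.0591e+6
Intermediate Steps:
g = -362693/96 (g = 2 - 362885/96 = -362693/96 ≈ -3778.1)
N(u) = 2*u**4 (N(u) = (((6 - 4)*u)*u)*u**2 = ((2*u)*u)*u**2 = (2*u**2)*u**2 = 2*u**4)
N(-312 - (-1)*285) + g = 2*(-312 - (-1)*285)**4 - 362693/96 = 2*(-312 - 1*(-285))**4 - 362693/96 = 2*(-312 + 285)**4 - 362693/96 = 2*(-27)**4 - 362693/96 = 2*531441 - 362693/96 = 1062882 - 362693/96 = 101673979/96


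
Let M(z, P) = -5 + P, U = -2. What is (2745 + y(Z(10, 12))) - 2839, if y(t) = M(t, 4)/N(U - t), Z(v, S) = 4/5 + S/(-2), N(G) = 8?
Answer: -753/8 ≈ -94.125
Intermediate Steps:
Z(v, S) = ⅘ - S/2 (Z(v, S) = 4*(⅕) + S*(-½) = ⅘ - S/2)
y(t) = -⅛ (y(t) = (-5 + 4)/8 = -1*⅛ = -⅛)
(2745 + y(Z(10, 12))) - 2839 = (2745 - ⅛) - 2839 = 21959/8 - 2839 = -753/8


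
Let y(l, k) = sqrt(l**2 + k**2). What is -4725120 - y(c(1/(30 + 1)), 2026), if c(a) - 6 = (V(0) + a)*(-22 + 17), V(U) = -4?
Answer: -4725120 - 17*sqrt(13651333)/31 ≈ -4.7271e+6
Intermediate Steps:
c(a) = 26 - 5*a (c(a) = 6 + (-4 + a)*(-22 + 17) = 6 + (-4 + a)*(-5) = 6 + (20 - 5*a) = 26 - 5*a)
y(l, k) = sqrt(k**2 + l**2)
-4725120 - y(c(1/(30 + 1)), 2026) = -4725120 - sqrt(2026**2 + (26 - 5/(30 + 1))**2) = -4725120 - sqrt(4104676 + (26 - 5/31)**2) = -4725120 - sqrt(4104676 + (801/31)**2) = -4725120 - sqrt(4104676 + 641601/961) = -4725120 - sqrt(3945235237/961) = -4725120 - 17*sqrt(13651333)/31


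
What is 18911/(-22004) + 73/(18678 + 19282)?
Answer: -2452929/2860520 ≈ -0.85751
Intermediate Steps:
18911/(-22004) + 73/(18678 + 19282) = 18911*(-1/22004) + 73/37960 = -18911/22004 + 73*(1/37960) = -18911/22004 + 1/520 = -2452929/2860520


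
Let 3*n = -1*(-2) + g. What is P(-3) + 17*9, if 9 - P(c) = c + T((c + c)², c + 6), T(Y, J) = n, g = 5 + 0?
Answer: 488/3 ≈ 162.67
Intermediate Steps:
g = 5
n = 7/3 (n = (-1*(-2) + 5)/3 = (2 + 5)/3 = (⅓)*7 = 7/3 ≈ 2.3333)
T(Y, J) = 7/3
P(c) = 20/3 - c (P(c) = 9 - (c + 7/3) = 9 - (7/3 + c) = 9 + (-7/3 - c) = 20/3 - c)
P(-3) + 17*9 = (20/3 - 1*(-3)) + 17*9 = (20/3 + 3) + 153 = 29/3 + 153 = 488/3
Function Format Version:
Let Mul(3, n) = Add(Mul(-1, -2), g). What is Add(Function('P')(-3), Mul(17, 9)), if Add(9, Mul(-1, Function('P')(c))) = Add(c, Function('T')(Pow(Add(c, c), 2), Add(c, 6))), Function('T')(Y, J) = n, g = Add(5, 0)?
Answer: Rational(488, 3) ≈ 162.67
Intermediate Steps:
g = 5
n = Rational(7, 3) (n = Mul(Rational(1, 3), Add(Mul(-1, -2), 5)) = Mul(Rational(1, 3), Add(2, 5)) = Mul(Rational(1, 3), 7) = Rational(7, 3) ≈ 2.3333)
Function('T')(Y, J) = Rational(7, 3)
Function('P')(c) = Add(Rational(20, 3), Mul(-1, c)) (Function('P')(c) = Add(9, Mul(-1, Add(c, Rational(7, 3)))) = Add(9, Mul(-1, Add(Rational(7, 3), c))) = Add(9, Add(Rational(-7, 3), Mul(-1, c))) = Add(Rational(20, 3), Mul(-1, c)))
Add(Function('P')(-3), Mul(17, 9)) = Add(Add(Rational(20, 3), Mul(-1, -3)), Mul(17, 9)) = Add(Add(Rational(20, 3), 3), 153) = Add(Rational(29, 3), 153) = Rational(488, 3)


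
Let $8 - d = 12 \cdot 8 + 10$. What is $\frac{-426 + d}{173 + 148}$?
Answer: $- \frac{524}{321} \approx -1.6324$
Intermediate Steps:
$d = -98$ ($d = 8 - \left(12 \cdot 8 + 10\right) = 8 - \left(96 + 10\right) = 8 - 106 = -98$)
$\frac{-426 + d}{173 + 148} = \frac{-426 - 98}{173 + 148} = - \frac{524}{321}$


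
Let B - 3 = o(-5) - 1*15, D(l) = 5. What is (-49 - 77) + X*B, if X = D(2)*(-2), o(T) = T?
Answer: 44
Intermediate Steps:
B = -17 (B = 3 + (-5 - 1*15) = 3 + (-5 - 15) = 3 - 20 = -17)
X = -10 (X = 5*(-2) = -10)
(-49 - 77) + X*B = (-49 - 77) - 10*(-17) = -126 + 170 = 44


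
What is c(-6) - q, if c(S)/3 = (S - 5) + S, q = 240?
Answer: -291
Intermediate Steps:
c(S) = -15 + 6*S (c(S) = 3*((S - 5) + S) = 3*((-5 + S) + S) = 3*(-5 + 2*S) = -15 + 6*S)
c(-6) - q = (-15 + 6*(-6)) - 1*240 = (-15 - 36) - 240 = -51 - 240 = -291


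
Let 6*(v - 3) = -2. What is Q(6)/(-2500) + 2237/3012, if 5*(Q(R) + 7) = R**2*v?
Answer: 1736173/2353125 ≈ 0.73782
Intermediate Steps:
v = 8/3 (v = 3 + (1/6)*(-2) = 3 - 1/3 = 8/3 ≈ 2.6667)
Q(R) = -7 + 8*R**2/15 (Q(R) = -7 + (R**2*(8/3))/5 = -7 + (8*R**2/3)/5 = -7 + 8*R**2/15)
Q(6)/(-2500) + 2237/3012 = (-7 + (8/15)*6**2)/(-2500) + 2237/3012 = (-7 + (8/15)*36)*(-1/2500) + 2237*(1/3012) = (-7 + 96/5)*(-1/2500) + 2237/3012 = (61/5)*(-1/2500) + 2237/3012 = -61/12500 + 2237/3012 = 1736173/2353125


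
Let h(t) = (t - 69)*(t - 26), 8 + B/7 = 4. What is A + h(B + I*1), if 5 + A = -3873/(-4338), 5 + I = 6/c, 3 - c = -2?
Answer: 210470101/36150 ≈ 5822.1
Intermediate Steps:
B = -28 (B = -56 + 7*4 = -56 + 28 = -28)
c = 5 (c = 3 - 1*(-2) = 3 + 2 = 5)
I = -19/5 (I = -5 + 6/5 = -19/5 ≈ -3.8000)
h(t) = (-69 + t)*(-26 + t)
A = -5939/1446 (A = -5 - 3873/(-4338) = -5 - 3873*(-1/4338) = -5 + 1291/1446 = -5939/1446 ≈ -4.1072)
A + h(B + I*1) = -5939/1446 + (1794 + (-28 - 19/5*1)² - 95*(-28 - 19/5*1)) = -5939/1446 + (1794 + (-28 - 19/5)² - 95*(-28 - 19/5)) = -5939/1446 + (1794 + (-159/5)² - 95*(-159/5)) = -5939/1446 + (1794 + 25281/25 + 3021) = -5939/1446 + 145656/25 = 210470101/36150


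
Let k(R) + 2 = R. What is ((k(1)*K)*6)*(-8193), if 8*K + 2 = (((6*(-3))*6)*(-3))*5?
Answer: 19884411/2 ≈ 9.9422e+6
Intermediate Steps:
K = 809/4 (K = -¼ + ((((6*(-3))*6)*(-3))*5)/8 = -¼ + ((-18*6*(-3))*5)/8 = -¼ + (-108*(-3)*5)/8 = -¼ + (324*5)/8 = -¼ + (⅛)*1620 = -¼ + 405/2 = 809/4 ≈ 202.25)
k(R) = -2 + R
((k(1)*K)*6)*(-8193) = (((-2 + 1)*(809/4))*6)*(-8193) = (-1*809/4*6)*(-8193) = -809/4*6*(-8193) = -2427/2*(-8193) = 19884411/2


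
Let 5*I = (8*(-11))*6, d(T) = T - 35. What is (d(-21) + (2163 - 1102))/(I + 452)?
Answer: 5025/1732 ≈ 2.9013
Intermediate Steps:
d(T) = -35 + T
I = -528/5 (I = ((8*(-11))*6)/5 = (-88*6)/5 = (⅕)*(-528) = -528/5 ≈ -105.60)
(d(-21) + (2163 - 1102))/(I + 452) = ((-35 - 21) + (2163 - 1102))/(-528/5 + 452) = (-56 + 1061)/(1732/5) = 1005*(5/1732) = 5025/1732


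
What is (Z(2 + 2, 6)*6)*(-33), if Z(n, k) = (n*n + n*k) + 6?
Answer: -9108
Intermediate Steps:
Z(n, k) = 6 + n² + k*n (Z(n, k) = (n² + k*n) + 6 = 6 + n² + k*n)
(Z(2 + 2, 6)*6)*(-33) = ((6 + (2 + 2)² + 6*(2 + 2))*6)*(-33) = ((6 + 4² + 6*4)*6)*(-33) = ((6 + 16 + 24)*6)*(-33) = (46*6)*(-33) = 276*(-33) = -9108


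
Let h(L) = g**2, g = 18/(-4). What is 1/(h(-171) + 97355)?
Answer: 4/389501 ≈ 1.0270e-5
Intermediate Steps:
g = -9/2 (g = 18*(-1/4) = -9/2 ≈ -4.5000)
h(L) = 81/4 (h(L) = (-9/2)**2 = 81/4)
1/(h(-171) + 97355) = 1/(81/4 + 97355) = 1/(389501/4) = 4/389501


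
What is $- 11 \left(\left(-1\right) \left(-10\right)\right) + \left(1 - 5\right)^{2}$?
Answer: $-94$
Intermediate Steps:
$- 11 \left(\left(-1\right) \left(-10\right)\right) + \left(1 - 5\right)^{2} = \left(-11\right) 10 + \left(-4\right)^{2} = -110 + 16 = -94$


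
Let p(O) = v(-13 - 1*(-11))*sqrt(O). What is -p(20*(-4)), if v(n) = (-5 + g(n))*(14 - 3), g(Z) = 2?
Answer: 132*I*sqrt(5) ≈ 295.16*I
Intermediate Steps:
v(n) = -33 (v(n) = (-5 + 2)*(14 - 3) = -3*11 = -33)
p(O) = -33*sqrt(O)
-p(20*(-4)) = -(-33)*sqrt(20*(-4)) = -(-33)*sqrt(-80) = -(-33)*4*I*sqrt(5) = -(-132)*I*sqrt(5) = 132*I*sqrt(5)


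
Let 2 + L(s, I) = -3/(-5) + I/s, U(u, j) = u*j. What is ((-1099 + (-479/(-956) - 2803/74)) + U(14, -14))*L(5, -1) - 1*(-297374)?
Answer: 13242649112/44215 ≈ 2.9951e+5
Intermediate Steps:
U(u, j) = j*u
L(s, I) = -7/5 + I/s (L(s, I) = -2 + (-3/(-5) + I/s) = -2 + (-3*(-⅕) + I/s) = -2 + (⅗ + I/s) = -7/5 + I/s)
((-1099 + (-479/(-956) - 2803/74)) + U(14, -14))*L(5, -1) - 1*(-297374) = ((-1099 + (-479/(-956) - 2803/74)) - 14*14)*(-7/5 - 1/5) - 1*(-297374) = ((-1099 + (-479*(-1/956) - 2803*1/74)) - 196)*(-7/5 - 1*⅕) + 297374 = ((-1099 + (479/956 - 2803/74)) - 196)*(-7/5 - ⅕) + 297374 = ((-1099 - 1322111/35372) - 196)*(-8/5) + 297374 = (-40195939/35372 - 196)*(-8/5) + 297374 = -47128851/35372*(-8/5) + 297374 = 94257702/44215 + 297374 = 13242649112/44215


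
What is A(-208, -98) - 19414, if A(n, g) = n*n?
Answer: 23850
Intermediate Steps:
A(n, g) = n²
A(-208, -98) - 19414 = (-208)² - 19414 = 43264 - 19414 = 23850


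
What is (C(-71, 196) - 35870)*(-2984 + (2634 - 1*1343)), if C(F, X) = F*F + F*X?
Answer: 75753285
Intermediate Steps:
C(F, X) = F² + F*X
(C(-71, 196) - 35870)*(-2984 + (2634 - 1*1343)) = (-71*(-71 + 196) - 35870)*(-2984 + (2634 - 1*1343)) = (-71*125 - 35870)*(-2984 + (2634 - 1343)) = (-8875 - 35870)*(-2984 + 1291) = -44745*(-1693) = 75753285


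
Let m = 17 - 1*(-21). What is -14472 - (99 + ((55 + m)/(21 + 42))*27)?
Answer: -102276/7 ≈ -14611.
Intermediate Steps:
m = 38 (m = 17 + 21 = 38)
-14472 - (99 + ((55 + m)/(21 + 42))*27) = -14472 - (99 + ((55 + 38)/(21 + 42))*27) = -14472 - (99 + (93/63)*27) = -14472 - (99 + (93*(1/63))*27) = -14472 - (99 + (31/21)*27) = -14472 - (99 + 279/7) = -14472 - 1*972/7 = -14472 - 972/7 = -102276/7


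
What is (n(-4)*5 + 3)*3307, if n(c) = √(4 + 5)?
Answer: 59526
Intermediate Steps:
n(c) = 3 (n(c) = √9 = 3)
(n(-4)*5 + 3)*3307 = (3*5 + 3)*3307 = (15 + 3)*3307 = 18*3307 = 59526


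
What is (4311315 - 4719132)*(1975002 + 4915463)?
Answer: -2810048764905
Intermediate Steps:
(4311315 - 4719132)*(1975002 + 4915463) = -407817*6890465 = -2810048764905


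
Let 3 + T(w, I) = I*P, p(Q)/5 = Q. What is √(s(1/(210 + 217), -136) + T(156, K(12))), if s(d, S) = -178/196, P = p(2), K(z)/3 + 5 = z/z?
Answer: I*√24286/14 ≈ 11.131*I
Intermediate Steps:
K(z) = -12 (K(z) = -15 + 3*(z/z) = -15 + 3*1 = -15 + 3 = -12)
p(Q) = 5*Q
P = 10 (P = 5*2 = 10)
T(w, I) = -3 + 10*I (T(w, I) = -3 + I*10 = -3 + 10*I)
s(d, S) = -89/98 (s(d, S) = -178*1/196 = -89/98)
√(s(1/(210 + 217), -136) + T(156, K(12))) = √(-89/98 + (-3 + 10*(-12))) = √(-89/98 + (-3 - 120)) = √(-89/98 - 123) = √(-12143/98) = I*√24286/14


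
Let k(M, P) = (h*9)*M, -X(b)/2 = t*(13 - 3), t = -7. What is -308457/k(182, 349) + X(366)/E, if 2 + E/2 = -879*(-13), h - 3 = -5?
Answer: 78318901/831740 ≈ 94.163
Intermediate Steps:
h = -2 (h = 3 - 5 = -2)
X(b) = 140 (X(b) = -(-14)*(13 - 3) = -(-14)*10 = -2*(-70) = 140)
k(M, P) = -18*M (k(M, P) = (-2*9)*M = -18*M)
E = 22850 (E = -4 + 2*(-879*(-13)) = -4 + 2*11427 = -4 + 22854 = 22850)
-308457/k(182, 349) + X(366)/E = -308457/((-18*182)) + 140/22850 = -308457/(-3276) + 140*(1/22850) = -308457*(-1/3276) + 14/2285 = 34273/364 + 14/2285 = 78318901/831740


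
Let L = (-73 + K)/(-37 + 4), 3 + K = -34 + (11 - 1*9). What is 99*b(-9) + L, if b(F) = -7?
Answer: -7587/11 ≈ -689.73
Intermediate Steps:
K = -35 (K = -3 + (-34 + (11 - 1*9)) = -3 + (-34 + (11 - 9)) = -3 + (-34 + 2) = -3 - 32 = -35)
L = 36/11 (L = (-73 - 35)/(-37 + 4) = -108/(-33) = -108*(-1/33) = 36/11 ≈ 3.2727)
99*b(-9) + L = 99*(-7) + 36/11 = -693 + 36/11 = -7587/11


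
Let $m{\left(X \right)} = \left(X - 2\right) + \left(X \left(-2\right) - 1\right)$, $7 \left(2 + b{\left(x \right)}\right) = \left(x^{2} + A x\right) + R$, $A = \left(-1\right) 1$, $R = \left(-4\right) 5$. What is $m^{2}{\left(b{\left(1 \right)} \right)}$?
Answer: $\frac{169}{49} \approx 3.449$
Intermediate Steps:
$R = -20$
$A = -1$
$b{\left(x \right)} = - \frac{34}{7} - \frac{x}{7} + \frac{x^{2}}{7}$ ($b{\left(x \right)} = -2 + \frac{\left(x^{2} - x\right) - 20}{7} = -2 + \frac{-20 + x^{2} - x}{7} = -2 - \left(\frac{20}{7} - \frac{x^{2}}{7} + \frac{x}{7}\right) = - \frac{34}{7} - \frac{x}{7} + \frac{x^{2}}{7}$)
$m{\left(X \right)} = -3 - X$ ($m{\left(X \right)} = \left(-2 + X\right) - \left(1 + 2 X\right) = -3 - X$)
$m^{2}{\left(b{\left(1 \right)} \right)} = \left(-3 - \left(- \frac{34}{7} - \frac{1}{7} + \frac{1^{2}}{7}\right)\right)^{2} = \left(-3 - \left(- \frac{34}{7} - \frac{1}{7} + \frac{1}{7} \cdot 1\right)\right)^{2} = \left(-3 - \left(- \frac{34}{7} - \frac{1}{7} + \frac{1}{7}\right)\right)^{2} = \left(-3 - - \frac{34}{7}\right)^{2} = \left(-3 + \frac{34}{7}\right)^{2} = \left(\frac{13}{7}\right)^{2} = \frac{169}{49}$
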